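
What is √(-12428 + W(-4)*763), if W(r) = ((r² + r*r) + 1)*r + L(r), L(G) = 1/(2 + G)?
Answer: I*√454102/2 ≈ 336.94*I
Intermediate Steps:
W(r) = 1/(2 + r) + r*(1 + 2*r²) (W(r) = ((r² + r*r) + 1)*r + 1/(2 + r) = ((r² + r²) + 1)*r + 1/(2 + r) = (2*r² + 1)*r + 1/(2 + r) = (1 + 2*r²)*r + 1/(2 + r) = r*(1 + 2*r²) + 1/(2 + r) = 1/(2 + r) + r*(1 + 2*r²))
√(-12428 + W(-4)*763) = √(-12428 + ((1 - 4*(1 + 2*(-4)²)*(2 - 4))/(2 - 4))*763) = √(-12428 + ((1 - 4*(1 + 2*16)*(-2))/(-2))*763) = √(-12428 - (1 - 4*(1 + 32)*(-2))/2*763) = √(-12428 - (1 - 4*33*(-2))/2*763) = √(-12428 - (1 + 264)/2*763) = √(-12428 - ½*265*763) = √(-12428 - 265/2*763) = √(-12428 - 202195/2) = √(-227051/2) = I*√454102/2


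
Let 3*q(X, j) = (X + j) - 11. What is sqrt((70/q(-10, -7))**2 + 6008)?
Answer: sqrt(24257)/2 ≈ 77.873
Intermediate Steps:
q(X, j) = -11/3 + X/3 + j/3 (q(X, j) = ((X + j) - 11)/3 = (-11 + X + j)/3 = -11/3 + X/3 + j/3)
sqrt((70/q(-10, -7))**2 + 6008) = sqrt((70/(-11/3 + (1/3)*(-10) + (1/3)*(-7)))**2 + 6008) = sqrt((70/(-11/3 - 10/3 - 7/3))**2 + 6008) = sqrt((70/(-28/3))**2 + 6008) = sqrt((70*(-3/28))**2 + 6008) = sqrt((-15/2)**2 + 6008) = sqrt(225/4 + 6008) = sqrt(24257/4) = sqrt(24257)/2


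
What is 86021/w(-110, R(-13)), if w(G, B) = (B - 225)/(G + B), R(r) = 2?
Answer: 9290268/223 ≈ 41660.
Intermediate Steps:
w(G, B) = (-225 + B)/(B + G)
86021/w(-110, R(-13)) = 86021/(((-225 + 2)/(2 - 110))) = 86021/((-223/(-108))) = 86021/((-1/108*(-223))) = 86021/(223/108) = 86021*(108/223) = 9290268/223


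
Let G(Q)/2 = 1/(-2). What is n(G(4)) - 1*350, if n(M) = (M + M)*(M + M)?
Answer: -346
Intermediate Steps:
G(Q) = -1 (G(Q) = 2/(-2) = 2*(-½) = -1)
n(M) = 4*M² (n(M) = (2*M)*(2*M) = 4*M²)
n(G(4)) - 1*350 = 4*(-1)² - 1*350 = 4*1 - 350 = 4 - 350 = -346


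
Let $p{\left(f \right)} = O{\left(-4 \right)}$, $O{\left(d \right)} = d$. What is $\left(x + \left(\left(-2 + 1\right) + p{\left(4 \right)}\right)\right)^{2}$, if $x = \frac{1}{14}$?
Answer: $\frac{4761}{196} \approx 24.291$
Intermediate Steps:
$p{\left(f \right)} = -4$
$x = \frac{1}{14} \approx 0.071429$
$\left(x + \left(\left(-2 + 1\right) + p{\left(4 \right)}\right)\right)^{2} = \left(\frac{1}{14} + \left(\left(-2 + 1\right) - 4\right)\right)^{2} = \left(\frac{1}{14} - 5\right)^{2} = \left(- \frac{69}{14}\right)^{2} = \frac{4761}{196}$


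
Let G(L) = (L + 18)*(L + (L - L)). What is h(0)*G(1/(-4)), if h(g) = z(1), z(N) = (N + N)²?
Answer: -71/4 ≈ -17.750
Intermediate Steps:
z(N) = 4*N² (z(N) = (2*N)² = 4*N²)
G(L) = L*(18 + L) (G(L) = (18 + L)*(L + 0) = (18 + L)*L = L*(18 + L))
h(g) = 4 (h(g) = 4*1² = 4*1 = 4)
h(0)*G(1/(-4)) = 4*((18 + 1/(-4))/(-4)) = 4*(-(18 - ¼)/4) = 4*(-¼*71/4) = 4*(-71/16) = -71/4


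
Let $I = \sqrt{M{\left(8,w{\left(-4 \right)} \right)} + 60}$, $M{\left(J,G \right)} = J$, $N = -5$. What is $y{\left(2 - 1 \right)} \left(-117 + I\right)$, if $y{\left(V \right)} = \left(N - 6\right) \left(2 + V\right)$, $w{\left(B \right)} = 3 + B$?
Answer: $3861 - 66 \sqrt{17} \approx 3588.9$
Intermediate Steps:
$I = 2 \sqrt{17}$ ($I = \sqrt{8 + 60} = \sqrt{68} = 2 \sqrt{17} \approx 8.2462$)
$y{\left(V \right)} = -22 - 11 V$ ($y{\left(V \right)} = \left(-5 - 6\right) \left(2 + V\right) = - 11 \left(2 + V\right) = -22 - 11 V$)
$y{\left(2 - 1 \right)} \left(-117 + I\right) = \left(-22 - 11 \left(2 - 1\right)\right) \left(-117 + 2 \sqrt{17}\right) = \left(-22 - 11\right) \left(-117 + 2 \sqrt{17}\right) = - 33 \left(-117 + 2 \sqrt{17}\right) = 3861 - 66 \sqrt{17}$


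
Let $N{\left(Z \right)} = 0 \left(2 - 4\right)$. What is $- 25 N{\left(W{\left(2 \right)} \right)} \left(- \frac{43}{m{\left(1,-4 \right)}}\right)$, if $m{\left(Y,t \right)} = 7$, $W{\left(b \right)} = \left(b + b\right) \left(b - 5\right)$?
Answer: $0$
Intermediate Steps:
$W{\left(b \right)} = 2 b \left(-5 + b\right)$
$N{\left(Z \right)} = 0$ ($N{\left(Z \right)} = 0 \left(-2\right) = 0$)
$- 25 N{\left(W{\left(2 \right)} \right)} \left(- \frac{43}{m{\left(1,-4 \right)}}\right) = \left(-25\right) 0 \left(- \frac{43}{7}\right) = 0 \left(\left(-43\right) \frac{1}{7}\right) = 0 \left(- \frac{43}{7}\right) = 0$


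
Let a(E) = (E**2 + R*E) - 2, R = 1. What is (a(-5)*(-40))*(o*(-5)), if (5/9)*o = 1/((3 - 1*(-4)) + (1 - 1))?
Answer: 6480/7 ≈ 925.71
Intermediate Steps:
a(E) = -2 + E + E**2 (a(E) = (E**2 + 1*E) - 2 = (E**2 + E) - 2 = (E + E**2) - 2 = -2 + E + E**2)
o = 9/35 (o = 9/(5*((3 - 1*(-4)) + (1 - 1))) = 9/(5*((3 + 4) + 0)) = 9/(5*(7 + 0)) = (9/5)/7 = (9/5)*(1/7) = 9/35 ≈ 0.25714)
(a(-5)*(-40))*(o*(-5)) = ((-2 - 5 + (-5)**2)*(-40))*((9/35)*(-5)) = ((-2 - 5 + 25)*(-40))*(-9/7) = (18*(-40))*(-9/7) = -720*(-9/7) = 6480/7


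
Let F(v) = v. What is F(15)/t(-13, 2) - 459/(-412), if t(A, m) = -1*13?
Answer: -213/5356 ≈ -0.039768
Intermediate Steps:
t(A, m) = -13
F(15)/t(-13, 2) - 459/(-412) = 15/(-13) - 459/(-412) = 15*(-1/13) - 459*(-1/412) = -15/13 + 459/412 = -213/5356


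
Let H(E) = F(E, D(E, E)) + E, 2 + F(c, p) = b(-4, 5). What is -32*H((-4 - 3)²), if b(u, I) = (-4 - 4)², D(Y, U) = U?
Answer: -3552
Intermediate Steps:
b(u, I) = 64 (b(u, I) = (-8)² = 64)
F(c, p) = 62 (F(c, p) = -2 + 64 = 62)
H(E) = 62 + E
-32*H((-4 - 3)²) = -32*(62 + (-4 - 3)²) = -32*(62 + (-7)²) = -32*(62 + 49) = -32*111 = -3552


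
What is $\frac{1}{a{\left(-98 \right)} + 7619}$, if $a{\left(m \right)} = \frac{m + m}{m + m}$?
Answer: $\frac{1}{7620} \approx 0.00013123$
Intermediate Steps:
$a{\left(m \right)} = 1$ ($a{\left(m \right)} = \frac{2 m}{2 m} = 2 m \frac{1}{2 m} = 1$)
$\frac{1}{a{\left(-98 \right)} + 7619} = \frac{1}{1 + 7619} = \frac{1}{7620}$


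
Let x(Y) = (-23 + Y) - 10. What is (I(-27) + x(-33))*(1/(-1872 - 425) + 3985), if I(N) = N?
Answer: -851279592/2297 ≈ -3.7061e+5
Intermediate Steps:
x(Y) = -33 + Y
(I(-27) + x(-33))*(1/(-1872 - 425) + 3985) = (-27 + (-33 - 33))*(1/(-1872 - 425) + 3985) = (-27 - 66)*(1/(-2297) + 3985) = -93*(-1/2297 + 3985) = -93*9153544/2297 = -851279592/2297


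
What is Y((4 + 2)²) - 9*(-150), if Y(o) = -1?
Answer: 1349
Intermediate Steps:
Y((4 + 2)²) - 9*(-150) = -1 - 9*(-150) = -1 + 1350 = 1349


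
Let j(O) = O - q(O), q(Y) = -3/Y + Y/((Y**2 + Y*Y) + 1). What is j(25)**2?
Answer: 616229710009/978125625 ≈ 630.01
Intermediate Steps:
q(Y) = -3/Y + Y/(1 + 2*Y**2) (q(Y) = -3/Y + Y/((Y**2 + Y**2) + 1) = -3/Y + Y/(2*Y**2 + 1) = -3/Y + Y/(1 + 2*Y**2))
j(O) = O - (-3 - 5*O**2)/(O + 2*O**3)
j(25)**2 = ((3 + 2*25**4 + 6*25**2)/(25 + 2*25**3))**2 = ((3 + 2*390625 + 6*625)/(25 + 2*15625))**2 = ((3 + 781250 + 3750)/(25 + 31250))**2 = (785003/31275)**2 = 616229710009/978125625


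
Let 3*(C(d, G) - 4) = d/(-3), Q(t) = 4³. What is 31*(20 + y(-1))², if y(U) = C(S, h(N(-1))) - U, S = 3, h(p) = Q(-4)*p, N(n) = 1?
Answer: 169756/9 ≈ 18862.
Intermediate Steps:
Q(t) = 64
h(p) = 64*p
C(d, G) = 4 - d/9 (C(d, G) = 4 + (d/(-3))/3 = 4 + (d*(-⅓))/3 = 4 + (-d/3)/3 = 4 - d/9)
y(U) = 11/3 - U (y(U) = (4 - ⅑*3) - U = (4 - ⅓) - U = 11/3 - U)
31*(20 + y(-1))² = 31*(20 + (11/3 - 1*(-1)))² = 31*(20 + (11/3 + 1))² = 31*(20 + 14/3)² = 31*(74/3)² = 31*(5476/9) = 169756/9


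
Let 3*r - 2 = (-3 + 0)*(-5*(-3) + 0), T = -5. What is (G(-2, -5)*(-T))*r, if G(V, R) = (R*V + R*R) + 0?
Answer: -7525/3 ≈ -2508.3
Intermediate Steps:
G(V, R) = R² + R*V (G(V, R) = (R*V + R²) + 0 = (R² + R*V) + 0 = R² + R*V)
r = -43/3 (r = ⅔ + ((-3 + 0)*(-5*(-3) + 0))/3 = ⅔ + (-3*(15 + 0))/3 = ⅔ + (-3*15)/3 = ⅔ + (⅓)*(-45) = ⅔ - 15 = -43/3 ≈ -14.333)
(G(-2, -5)*(-T))*r = ((-5*(-5 - 2))*(-1*(-5)))*(-43/3) = (-5*(-7)*5)*(-43/3) = (35*5)*(-43/3) = 175*(-43/3) = -7525/3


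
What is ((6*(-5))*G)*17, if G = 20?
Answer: -10200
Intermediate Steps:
((6*(-5))*G)*17 = ((6*(-5))*20)*17 = -30*20*17 = -600*17 = -10200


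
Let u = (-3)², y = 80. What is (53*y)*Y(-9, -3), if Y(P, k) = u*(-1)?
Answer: -38160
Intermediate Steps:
u = 9
Y(P, k) = -9 (Y(P, k) = 9*(-1) = -9)
(53*y)*Y(-9, -3) = (53*80)*(-9) = 4240*(-9) = -38160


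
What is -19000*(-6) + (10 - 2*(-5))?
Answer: 114020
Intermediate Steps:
-19000*(-6) + (10 - 2*(-5)) = -500*(-228) + (10 + 10) = 114000 + 20 = 114020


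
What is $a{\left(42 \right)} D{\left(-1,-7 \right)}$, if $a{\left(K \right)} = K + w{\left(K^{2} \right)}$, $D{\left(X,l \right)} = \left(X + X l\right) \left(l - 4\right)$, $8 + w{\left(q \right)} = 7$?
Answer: $-2706$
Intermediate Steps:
$w{\left(q \right)} = -1$ ($w{\left(q \right)} = -8 + 7 = -1$)
$D{\left(X,l \right)} = \left(-4 + l\right) \left(X + X l\right)$ ($D{\left(X,l \right)} = \left(X + X l\right) \left(-4 + l\right) = \left(-4 + l\right) \left(X + X l\right)$)
$a{\left(K \right)} = -1 + K$ ($a{\left(K \right)} = K - 1 = -1 + K$)
$a{\left(42 \right)} D{\left(-1,-7 \right)} = \left(-1 + 42\right) \left(- (-4 + \left(-7\right)^{2} - -21)\right) = 41 \left(- (-4 + 49 + 21)\right) = 41 \left(\left(-1\right) 66\right) = 41 \left(-66\right) = -2706$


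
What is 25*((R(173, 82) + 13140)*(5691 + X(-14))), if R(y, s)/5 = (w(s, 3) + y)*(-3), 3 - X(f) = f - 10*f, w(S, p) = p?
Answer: 1461600000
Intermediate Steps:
X(f) = 3 + 9*f (X(f) = 3 - (f - 10*f) = 3 - (-9)*f = 3 + 9*f)
R(y, s) = -45 - 15*y (R(y, s) = 5*((3 + y)*(-3)) = 5*(-9 - 3*y) = -45 - 15*y)
25*((R(173, 82) + 13140)*(5691 + X(-14))) = 25*(((-45 - 15*173) + 13140)*(5691 + (3 + 9*(-14)))) = 25*(((-45 - 2595) + 13140)*(5691 + (3 - 126))) = 25*((-2640 + 13140)*(5691 - 123)) = 25*(10500*5568) = 25*58464000 = 1461600000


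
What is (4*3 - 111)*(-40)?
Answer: 3960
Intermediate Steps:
(4*3 - 111)*(-40) = (12 - 111)*(-40) = -99*(-40) = 3960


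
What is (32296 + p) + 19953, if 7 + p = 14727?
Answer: 66969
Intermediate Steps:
p = 14720 (p = -7 + 14727 = 14720)
(32296 + p) + 19953 = (32296 + 14720) + 19953 = 47016 + 19953 = 66969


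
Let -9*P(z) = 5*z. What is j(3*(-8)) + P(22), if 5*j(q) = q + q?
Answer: -982/45 ≈ -21.822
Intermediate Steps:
j(q) = 2*q/5 (j(q) = (q + q)/5 = (2*q)/5 = 2*q/5)
P(z) = -5*z/9
j(3*(-8)) + P(22) = 2*(3*(-8))/5 - 5/9*22 = (⅖)*(-24) - 110/9 = -48/5 - 110/9 = -982/45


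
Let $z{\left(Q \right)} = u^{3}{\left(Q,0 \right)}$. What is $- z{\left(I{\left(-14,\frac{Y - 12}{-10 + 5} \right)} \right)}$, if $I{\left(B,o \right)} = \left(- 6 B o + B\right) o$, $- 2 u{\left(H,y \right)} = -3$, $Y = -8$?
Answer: $- \frac{27}{8} \approx -3.375$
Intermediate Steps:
$u{\left(H,y \right)} = \frac{3}{2}$ ($u{\left(H,y \right)} = \left(- \frac{1}{2}\right) \left(-3\right) = \frac{3}{2}$)
$I{\left(B,o \right)} = o \left(B - 6 B o\right)$ ($I{\left(B,o \right)} = \left(- 6 B o + B\right) o = \left(B - 6 B o\right) o = o \left(B - 6 B o\right)$)
$z{\left(Q \right)} = \frac{27}{8}$ ($z{\left(Q \right)} = \left(\frac{3}{2}\right)^{3} = \frac{27}{8}$)
$- z{\left(I{\left(-14,\frac{Y - 12}{-10 + 5} \right)} \right)} = \left(-1\right) \frac{27}{8} = - \frac{27}{8}$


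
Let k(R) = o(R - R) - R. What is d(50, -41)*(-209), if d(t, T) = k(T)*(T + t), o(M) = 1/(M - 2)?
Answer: -152361/2 ≈ -76181.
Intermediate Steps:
o(M) = 1/(-2 + M)
k(R) = -½ - R (k(R) = 1/(-2 + (R - R)) - R = 1/(-2 + 0) - R = 1/(-2) - R = -½ - R)
d(t, T) = (-½ - T)*(T + t)
d(50, -41)*(-209) = -(1 + 2*(-41))*(-41 + 50)/2*(-209) = -½*(1 - 82)*9*(-209) = -½*(-81)*9*(-209) = (729/2)*(-209) = -152361/2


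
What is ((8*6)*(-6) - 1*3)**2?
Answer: 84681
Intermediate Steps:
((8*6)*(-6) - 1*3)**2 = (48*(-6) - 3)**2 = (-288 - 3)**2 = (-291)**2 = 84681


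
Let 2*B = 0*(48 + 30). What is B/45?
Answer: 0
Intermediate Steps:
B = 0 (B = (0*(48 + 30))/2 = (0*78)/2 = (½)*0 = 0)
B/45 = 0/45 = (1/45)*0 = 0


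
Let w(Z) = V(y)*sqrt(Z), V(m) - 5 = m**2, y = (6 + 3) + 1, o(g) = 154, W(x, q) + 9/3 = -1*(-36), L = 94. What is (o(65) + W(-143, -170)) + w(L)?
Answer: 187 + 105*sqrt(94) ≈ 1205.0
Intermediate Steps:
W(x, q) = 33 (W(x, q) = -3 - 1*(-36) = -3 + 36 = 33)
y = 10 (y = 9 + 1 = 10)
V(m) = 5 + m**2
w(Z) = 105*sqrt(Z) (w(Z) = (5 + 10**2)*sqrt(Z) = (5 + 100)*sqrt(Z) = 105*sqrt(Z))
(o(65) + W(-143, -170)) + w(L) = (154 + 33) + 105*sqrt(94) = 187 + 105*sqrt(94)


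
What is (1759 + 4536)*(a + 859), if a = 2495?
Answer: 21113430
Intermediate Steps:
(1759 + 4536)*(a + 859) = (1759 + 4536)*(2495 + 859) = 6295*3354 = 21113430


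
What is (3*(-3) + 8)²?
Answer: 1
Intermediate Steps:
(3*(-3) + 8)² = (-9 + 8)² = (-1)² = 1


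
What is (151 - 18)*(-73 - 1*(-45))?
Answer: -3724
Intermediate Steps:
(151 - 18)*(-73 - 1*(-45)) = 133*(-73 + 45) = 133*(-28) = -3724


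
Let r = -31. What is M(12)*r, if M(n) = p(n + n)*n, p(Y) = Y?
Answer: -8928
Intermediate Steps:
M(n) = 2*n² (M(n) = (n + n)*n = (2*n)*n = 2*n²)
M(12)*r = (2*12²)*(-31) = (2*144)*(-31) = 288*(-31) = -8928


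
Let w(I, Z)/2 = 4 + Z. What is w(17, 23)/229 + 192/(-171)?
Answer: -11578/13053 ≈ -0.88700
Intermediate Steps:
w(I, Z) = 8 + 2*Z (w(I, Z) = 2*(4 + Z) = 8 + 2*Z)
w(17, 23)/229 + 192/(-171) = (8 + 2*23)/229 + 192/(-171) = (8 + 46)*(1/229) + 192*(-1/171) = 54*(1/229) - 64/57 = 54/229 - 64/57 = -11578/13053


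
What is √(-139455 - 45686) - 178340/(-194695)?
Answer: 35668/38939 + I*√185141 ≈ 0.916 + 430.28*I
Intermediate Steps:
√(-139455 - 45686) - 178340/(-194695) = √(-185141) - 178340*(-1)/194695 = I*√185141 - 1*(-35668/38939) = I*√185141 + 35668/38939 = 35668/38939 + I*√185141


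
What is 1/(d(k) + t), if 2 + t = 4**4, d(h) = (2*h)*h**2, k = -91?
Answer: -1/1506888 ≈ -6.6362e-7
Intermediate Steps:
d(h) = 2*h**3
t = 254 (t = -2 + 4**4 = -2 + 256 = 254)
1/(d(k) + t) = 1/(2*(-91)**3 + 254) = 1/(2*(-753571) + 254) = 1/(-1507142 + 254) = 1/(-1506888) = -1/1506888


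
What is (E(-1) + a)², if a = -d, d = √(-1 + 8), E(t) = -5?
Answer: (5 + √7)² ≈ 58.458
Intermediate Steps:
d = √7 ≈ 2.6458
a = -√7 ≈ -2.6458
(E(-1) + a)² = (-5 - √7)²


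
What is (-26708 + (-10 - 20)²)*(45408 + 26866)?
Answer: -1865247392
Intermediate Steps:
(-26708 + (-10 - 20)²)*(45408 + 26866) = (-26708 + (-30)²)*72274 = (-26708 + 900)*72274 = -25808*72274 = -1865247392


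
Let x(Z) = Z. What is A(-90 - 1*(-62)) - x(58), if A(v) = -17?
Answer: -75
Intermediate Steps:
A(-90 - 1*(-62)) - x(58) = -17 - 1*58 = -17 - 58 = -75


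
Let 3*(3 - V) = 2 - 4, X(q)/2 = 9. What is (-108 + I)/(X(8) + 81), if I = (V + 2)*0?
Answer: -12/11 ≈ -1.0909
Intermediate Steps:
X(q) = 18 (X(q) = 2*9 = 18)
V = 11/3 (V = 3 - (2 - 4)/3 = 3 - 1/3*(-2) = 3 + 2/3 = 11/3 ≈ 3.6667)
I = 0 (I = (11/3 + 2)*0 = (17/3)*0 = 0)
(-108 + I)/(X(8) + 81) = (-108 + 0)/(18 + 81) = -108/99 = -108*1/99 = -12/11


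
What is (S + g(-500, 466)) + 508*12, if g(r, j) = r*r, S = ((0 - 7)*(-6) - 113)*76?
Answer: 250700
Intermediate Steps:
S = -5396 (S = (-7*(-6) - 113)*76 = (42 - 113)*76 = -71*76 = -5396)
g(r, j) = r**2
(S + g(-500, 466)) + 508*12 = (-5396 + (-500)**2) + 508*12 = (-5396 + 250000) + 6096 = 244604 + 6096 = 250700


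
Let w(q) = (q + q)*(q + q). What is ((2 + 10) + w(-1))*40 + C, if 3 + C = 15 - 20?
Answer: 632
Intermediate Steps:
w(q) = 4*q² (w(q) = (2*q)*(2*q) = 4*q²)
C = -8 (C = -3 + (15 - 20) = -3 - 5 = -8)
((2 + 10) + w(-1))*40 + C = ((2 + 10) + 4*(-1)²)*40 - 8 = (12 + 4*1)*40 - 8 = (12 + 4)*40 - 8 = 16*40 - 8 = 640 - 8 = 632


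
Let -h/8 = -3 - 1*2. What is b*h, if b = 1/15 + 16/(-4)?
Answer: -472/3 ≈ -157.33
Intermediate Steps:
h = 40 (h = -8*(-3 - 1*2) = -8*(-3 - 2) = -8*(-5) = 40)
b = -59/15 (b = 1*(1/15) + 16*(-¼) = 1/15 - 4 = -59/15 ≈ -3.9333)
b*h = -59/15*40 = -472/3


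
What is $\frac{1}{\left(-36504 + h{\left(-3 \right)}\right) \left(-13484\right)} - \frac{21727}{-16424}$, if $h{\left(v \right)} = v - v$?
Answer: $\frac{1336807820737}{1010527528608} \approx 1.3229$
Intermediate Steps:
$h{\left(v \right)} = 0$
$\frac{1}{\left(-36504 + h{\left(-3 \right)}\right) \left(-13484\right)} - \frac{21727}{-16424} = \frac{1}{\left(-36504 + 0\right) \left(-13484\right)} - \frac{21727}{-16424} = \frac{1}{-36504} \left(- \frac{1}{13484}\right) - - \frac{21727}{16424} = \left(- \frac{1}{36504}\right) \left(- \frac{1}{13484}\right) + \frac{21727}{16424} = \frac{1}{492219936} + \frac{21727}{16424} = \frac{1336807820737}{1010527528608}$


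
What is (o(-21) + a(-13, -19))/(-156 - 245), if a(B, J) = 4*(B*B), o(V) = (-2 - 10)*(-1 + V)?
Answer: -940/401 ≈ -2.3441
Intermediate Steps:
o(V) = 12 - 12*V (o(V) = -12*(-1 + V) = 12 - 12*V)
a(B, J) = 4*B²
(o(-21) + a(-13, -19))/(-156 - 245) = ((12 - 12*(-21)) + 4*(-13)²)/(-156 - 245) = ((12 + 252) + 4*169)/(-401) = (264 + 676)*(-1/401) = 940*(-1/401) = -940/401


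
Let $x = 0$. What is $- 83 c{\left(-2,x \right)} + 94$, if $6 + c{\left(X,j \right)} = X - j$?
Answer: $758$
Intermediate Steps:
$c{\left(X,j \right)} = -6 + X - j$ ($c{\left(X,j \right)} = -6 + \left(X - j\right) = -6 + X - j$)
$- 83 c{\left(-2,x \right)} + 94 = - 83 \left(-6 - 2 - 0\right) + 94 = - 83 \left(-6 - 2 + 0\right) + 94 = \left(-83\right) \left(-8\right) + 94 = 664 + 94 = 758$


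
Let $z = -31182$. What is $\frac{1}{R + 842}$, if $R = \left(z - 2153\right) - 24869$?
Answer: $- \frac{1}{57362} \approx -1.7433 \cdot 10^{-5}$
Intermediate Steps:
$R = -58204$ ($R = \left(-31182 - 2153\right) - 24869 = -33335 - 24869 = -58204$)
$\frac{1}{R + 842} = \frac{1}{-58204 + 842} = \frac{1}{-57362} = - \frac{1}{57362}$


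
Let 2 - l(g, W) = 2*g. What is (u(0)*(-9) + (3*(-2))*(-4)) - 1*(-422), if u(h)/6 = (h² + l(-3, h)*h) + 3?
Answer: 284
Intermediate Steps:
l(g, W) = 2 - 2*g
u(h) = 18 + 6*h² + 48*h (u(h) = 6*((h² + (2 - 2*(-3))*h) + 3) = 6*((h² + (2 + 6)*h) + 3) = 6*((h² + 8*h) + 3) = 6*(3 + h² + 8*h) = 18 + 6*h² + 48*h)
(u(0)*(-9) + (3*(-2))*(-4)) - 1*(-422) = ((18 + 6*0² + 48*0)*(-9) + (3*(-2))*(-4)) - 1*(-422) = ((18 + 6*0 + 0)*(-9) - 6*(-4)) + 422 = ((18 + 0 + 0)*(-9) + 24) + 422 = (18*(-9) + 24) + 422 = (-162 + 24) + 422 = -138 + 422 = 284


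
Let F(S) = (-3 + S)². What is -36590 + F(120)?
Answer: -22901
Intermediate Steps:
-36590 + F(120) = -36590 + (-3 + 120)² = -36590 + 117² = -36590 + 13689 = -22901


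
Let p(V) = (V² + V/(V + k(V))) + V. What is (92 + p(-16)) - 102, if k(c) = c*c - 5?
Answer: 54034/235 ≈ 229.93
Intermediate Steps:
k(c) = -5 + c² (k(c) = c² - 5 = -5 + c²)
p(V) = V + V² + V/(-5 + V + V²) (p(V) = (V² + V/(V + (-5 + V²))) + V = (V² + V/(-5 + V + V²)) + V = V + V² + V/(-5 + V + V²))
(92 + p(-16)) - 102 = (92 - 16*(-4 + (-16)³ - 4*(-16) + 2*(-16)²)/(-5 - 16 + (-16)²)) - 102 = (92 - 16*(-4 - 4096 + 64 + 2*256)/(-5 - 16 + 256)) - 102 = (92 - 16*(-4 - 4096 + 64 + 512)/235) - 102 = (92 - 16*1/235*(-3524)) - 102 = (92 + 56384/235) - 102 = 78004/235 - 102 = 54034/235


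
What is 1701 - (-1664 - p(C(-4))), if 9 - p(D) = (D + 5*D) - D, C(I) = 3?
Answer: 3359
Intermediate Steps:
p(D) = 9 - 5*D (p(D) = 9 - ((D + 5*D) - D) = 9 - (6*D - D) = 9 - 5*D)
1701 - (-1664 - p(C(-4))) = 1701 - (-1664 - (9 - 5*3)) = 1701 - (-1664 - (9 - 15)) = 1701 - (-1664 - 1*(-6)) = 1701 - (-1664 + 6) = 1701 - 1*(-1658) = 1701 + 1658 = 3359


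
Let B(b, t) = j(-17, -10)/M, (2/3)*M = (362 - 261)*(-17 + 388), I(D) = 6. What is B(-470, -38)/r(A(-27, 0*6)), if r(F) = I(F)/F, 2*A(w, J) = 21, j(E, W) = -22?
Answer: -11/16059 ≈ -0.00068497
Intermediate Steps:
M = 112413/2 (M = 3*((362 - 261)*(-17 + 388))/2 = 3*(101*371)/2 = (3/2)*37471 = 112413/2 ≈ 56207.)
B(b, t) = -44/112413 (B(b, t) = -22/112413/2 = -22*2/112413 = -44/112413)
A(w, J) = 21/2 (A(w, J) = (½)*21 = 21/2)
r(F) = 6/F
B(-470, -38)/r(A(-27, 0*6)) = -44/(112413*(6/(21/2))) = -44/(112413*(6*(2/21))) = -44/(112413*4/7) = -44/112413*7/4 = -11/16059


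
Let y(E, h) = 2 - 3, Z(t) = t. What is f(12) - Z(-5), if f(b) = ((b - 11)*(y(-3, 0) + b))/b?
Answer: 71/12 ≈ 5.9167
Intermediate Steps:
y(E, h) = -1
f(b) = (-1 + b)*(-11 + b)/b (f(b) = ((b - 11)*(-1 + b))/b = ((-11 + b)*(-1 + b))/b = ((-1 + b)*(-11 + b))/b = (-1 + b)*(-11 + b)/b)
f(12) - Z(-5) = (-12 + 12 + 11/12) - 1*(-5) = (-12 + 12 + 11*(1/12)) + 5 = (-12 + 12 + 11/12) + 5 = 11/12 + 5 = 71/12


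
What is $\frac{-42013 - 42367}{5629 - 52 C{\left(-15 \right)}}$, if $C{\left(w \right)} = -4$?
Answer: $- \frac{84380}{5837} \approx -14.456$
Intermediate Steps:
$\frac{-42013 - 42367}{5629 - 52 C{\left(-15 \right)}} = \frac{-42013 - 42367}{5629 - -208} = \frac{-42013 - 42367}{5629 + 208} = \frac{-42013 - 42367}{5837} = \left(-84380\right) \frac{1}{5837} = - \frac{84380}{5837}$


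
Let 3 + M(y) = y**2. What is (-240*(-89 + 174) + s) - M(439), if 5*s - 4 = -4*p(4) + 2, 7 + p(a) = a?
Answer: -1065572/5 ≈ -2.1311e+5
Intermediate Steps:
p(a) = -7 + a
s = 18/5 (s = 4/5 + (-4*(-7 + 4) + 2)/5 = 4/5 + (-4*(-3) + 2)/5 = 4/5 + (12 + 2)/5 = 4/5 + (1/5)*14 = 4/5 + 14/5 = 18/5 ≈ 3.6000)
M(y) = -3 + y**2
(-240*(-89 + 174) + s) - M(439) = (-240*(-89 + 174) + 18/5) - (-3 + 439**2) = (-240*85 + 18/5) - (-3 + 192721) = (-20400 + 18/5) - 1*192718 = -101982/5 - 192718 = -1065572/5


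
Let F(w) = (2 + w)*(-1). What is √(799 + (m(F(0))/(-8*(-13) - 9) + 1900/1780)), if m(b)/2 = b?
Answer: √57191429370/8455 ≈ 28.285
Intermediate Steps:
F(w) = -2 - w
m(b) = 2*b
√(799 + (m(F(0))/(-8*(-13) - 9) + 1900/1780)) = √(799 + ((2*(-2 - 1*0))/(-8*(-13) - 9) + 1900/1780)) = √(799 + ((2*(-2 + 0))/(104 - 9) + 1900*(1/1780))) = √(799 + ((2*(-2))/95 + 95/89)) = √(799 + (-4*1/95 + 95/89)) = √(799 + (-4/95 + 95/89)) = √(799 + 8669/8455) = √(6764214/8455) = √57191429370/8455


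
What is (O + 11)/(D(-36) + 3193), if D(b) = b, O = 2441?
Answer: 2452/3157 ≈ 0.77669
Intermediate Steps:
(O + 11)/(D(-36) + 3193) = (2441 + 11)/(-36 + 3193) = 2452/3157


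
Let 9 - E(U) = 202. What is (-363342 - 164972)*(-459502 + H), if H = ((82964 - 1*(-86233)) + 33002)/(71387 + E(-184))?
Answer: 8641521994456673/35597 ≈ 2.4276e+11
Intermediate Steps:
E(U) = -193 (E(U) = 9 - 1*202 = 9 - 202 = -193)
H = 202199/71194 (H = ((82964 - 1*(-86233)) + 33002)/(71387 - 193) = ((82964 + 86233) + 33002)/71194 = (169197 + 33002)*(1/71194) = 202199*(1/71194) = 202199/71194 ≈ 2.8401)
(-363342 - 164972)*(-459502 + H) = (-363342 - 164972)*(-459502 + 202199/71194) = -528314*(-32713583189/71194) = 8641521994456673/35597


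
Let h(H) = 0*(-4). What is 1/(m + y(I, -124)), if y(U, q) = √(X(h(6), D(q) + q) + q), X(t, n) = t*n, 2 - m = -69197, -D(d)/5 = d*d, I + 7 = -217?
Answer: 69199/4788501725 - 2*I*√31/4788501725 ≈ 1.4451e-5 - 2.3255e-9*I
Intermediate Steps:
I = -224 (I = -7 - 217 = -224)
h(H) = 0
D(d) = -5*d² (D(d) = -5*d*d = -5*d²)
m = 69199 (m = 2 - 1*(-69197) = 2 + 69197 = 69199)
X(t, n) = n*t
y(U, q) = √q (y(U, q) = √((-5*q² + q)*0 + q) = √((q - 5*q²)*0 + q) = √(0 + q) = √q)
1/(m + y(I, -124)) = 1/(69199 + √(-124)) = 1/(69199 + 2*I*√31)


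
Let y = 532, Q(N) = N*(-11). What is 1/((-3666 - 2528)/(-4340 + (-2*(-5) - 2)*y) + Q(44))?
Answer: -42/17231 ≈ -0.0024375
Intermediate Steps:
Q(N) = -11*N
1/((-3666 - 2528)/(-4340 + (-2*(-5) - 2)*y) + Q(44)) = 1/((-3666 - 2528)/(-4340 + (-2*(-5) - 2)*532) - 11*44) = 1/(-6194/(-4340 + (10 - 2)*532) - 484) = 1/(-6194/(-4340 + 8*532) - 484) = 1/(-6194/(-4340 + 4256) - 484) = 1/(-6194/(-84) - 484) = 1/(-6194*(-1/84) - 484) = 1/(3097/42 - 484) = 1/(-17231/42) = -42/17231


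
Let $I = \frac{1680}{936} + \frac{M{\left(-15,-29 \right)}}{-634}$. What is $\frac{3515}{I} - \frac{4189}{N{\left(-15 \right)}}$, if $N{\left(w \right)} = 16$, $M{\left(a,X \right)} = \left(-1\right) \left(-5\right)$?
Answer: $\frac{241099855}{141392} \approx 1705.2$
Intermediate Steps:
$M{\left(a,X \right)} = 5$
$I = \frac{44185}{24726}$ ($I = \frac{1680}{936} + \frac{5}{-634} = 1680 \cdot \frac{1}{936} + 5 \left(- \frac{1}{634}\right) = \frac{70}{39} - \frac{5}{634} = \frac{44185}{24726} \approx 1.787$)
$\frac{3515}{I} - \frac{4189}{N{\left(-15 \right)}} = \frac{3515}{\frac{44185}{24726}} - \frac{4189}{16} = 3515 \cdot \frac{24726}{44185} - \frac{4189}{16} = \frac{17382378}{8837} - \frac{4189}{16} = \frac{241099855}{141392}$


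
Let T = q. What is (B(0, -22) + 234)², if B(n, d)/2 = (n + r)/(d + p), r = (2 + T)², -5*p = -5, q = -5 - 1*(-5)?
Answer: 24068836/441 ≈ 54578.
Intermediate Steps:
q = 0 (q = -5 + 5 = 0)
T = 0
p = 1 (p = -⅕*(-5) = 1)
r = 4 (r = (2 + 0)² = 2² = 4)
B(n, d) = 2*(4 + n)/(1 + d) (B(n, d) = 2*((n + 4)/(d + 1)) = 2*((4 + n)/(1 + d)) = 2*(4 + n)/(1 + d))
(B(0, -22) + 234)² = (2*(4 + 0)/(1 - 22) + 234)² = (2*4/(-21) + 234)² = (2*(-1/21)*4 + 234)² = (-8/21 + 234)² = (4906/21)² = 24068836/441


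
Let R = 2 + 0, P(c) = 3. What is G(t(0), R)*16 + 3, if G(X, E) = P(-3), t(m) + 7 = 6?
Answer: 51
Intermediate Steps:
t(m) = -1 (t(m) = -7 + 6 = -1)
R = 2
G(X, E) = 3
G(t(0), R)*16 + 3 = 3*16 + 3 = 48 + 3 = 51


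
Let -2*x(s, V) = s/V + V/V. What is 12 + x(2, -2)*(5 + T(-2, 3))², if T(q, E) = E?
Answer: 12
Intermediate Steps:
x(s, V) = -½ - s/(2*V) (x(s, V) = -(s/V + V/V)/2 = -(s/V + 1)/2 = -(1 + s/V)/2 = -½ - s/(2*V))
12 + x(2, -2)*(5 + T(-2, 3))² = 12 + ((½)*(-1*(-2) - 1*2)/(-2))*(5 + 3)² = 12 + ((½)*(-½)*(2 - 2))*8² = 12 + ((½)*(-½)*0)*64 = 12 + 0*64 = 12 + 0 = 12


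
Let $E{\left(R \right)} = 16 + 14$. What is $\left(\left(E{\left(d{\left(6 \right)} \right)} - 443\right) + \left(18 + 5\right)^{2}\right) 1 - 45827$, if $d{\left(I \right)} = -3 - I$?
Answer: $-45711$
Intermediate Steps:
$E{\left(R \right)} = 30$
$\left(\left(E{\left(d{\left(6 \right)} \right)} - 443\right) + \left(18 + 5\right)^{2}\right) 1 - 45827 = \left(\left(30 - 443\right) + \left(18 + 5\right)^{2}\right) 1 - 45827 = \left(\left(30 - 443\right) + 23^{2}\right) 1 - 45827 = \left(-413 + 529\right) 1 - 45827 = 116 \cdot 1 - 45827 = 116 - 45827 = -45711$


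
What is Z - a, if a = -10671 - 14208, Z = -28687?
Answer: -3808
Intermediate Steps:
a = -24879
Z - a = -28687 - 1*(-24879) = -28687 + 24879 = -3808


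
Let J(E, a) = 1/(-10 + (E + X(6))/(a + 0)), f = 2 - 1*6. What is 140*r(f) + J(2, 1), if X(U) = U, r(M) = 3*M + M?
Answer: -4481/2 ≈ -2240.5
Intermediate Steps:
f = -4 (f = 2 - 6 = -4)
r(M) = 4*M
J(E, a) = 1/(-10 + (6 + E)/a) (J(E, a) = 1/(-10 + (E + 6)/(a + 0)) = 1/(-10 + (6 + E)/a))
140*r(f) + J(2, 1) = 140*(4*(-4)) + 1/(6 + 2 - 10*1) = 140*(-16) + 1/(6 + 2 - 10) = -2240 + 1/(-2) = -2240 + 1*(-1/2) = -2240 - 1/2 = -4481/2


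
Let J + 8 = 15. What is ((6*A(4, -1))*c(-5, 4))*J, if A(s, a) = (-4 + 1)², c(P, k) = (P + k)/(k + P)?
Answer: 378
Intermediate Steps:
J = 7 (J = -8 + 15 = 7)
c(P, k) = 1 (c(P, k) = (P + k)/(P + k) = 1)
A(s, a) = 9 (A(s, a) = (-3)² = 9)
((6*A(4, -1))*c(-5, 4))*J = ((6*9)*1)*7 = (54*1)*7 = 54*7 = 378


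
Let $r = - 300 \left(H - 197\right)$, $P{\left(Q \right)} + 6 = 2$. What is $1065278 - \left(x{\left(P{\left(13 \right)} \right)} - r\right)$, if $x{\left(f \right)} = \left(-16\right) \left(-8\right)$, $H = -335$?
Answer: $1224750$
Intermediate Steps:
$P{\left(Q \right)} = -4$ ($P{\left(Q \right)} = -6 + 2 = -4$)
$x{\left(f \right)} = 128$
$r = 159600$ ($r = - 300 \left(-335 - 197\right) = \left(-300\right) \left(-532\right) = 159600$)
$1065278 - \left(x{\left(P{\left(13 \right)} \right)} - r\right) = 1065278 - \left(128 - 159600\right) = 1065278 - -159472 = 1065278 + 159472 = 1224750$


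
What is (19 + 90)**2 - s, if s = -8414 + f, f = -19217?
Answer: 39512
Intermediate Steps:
s = -27631 (s = -8414 - 19217 = -27631)
(19 + 90)**2 - s = (19 + 90)**2 - 1*(-27631) = 109**2 + 27631 = 11881 + 27631 = 39512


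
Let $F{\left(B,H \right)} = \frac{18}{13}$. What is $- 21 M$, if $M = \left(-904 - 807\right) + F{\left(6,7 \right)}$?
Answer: $\frac{466725}{13} \approx 35902.0$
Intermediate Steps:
$F{\left(B,H \right)} = \frac{18}{13}$ ($F{\left(B,H \right)} = 18 \cdot \frac{1}{13} = \frac{18}{13}$)
$M = - \frac{22225}{13}$ ($M = \left(-904 - 807\right) + \frac{18}{13} = -1711 + \frac{18}{13} = - \frac{22225}{13} \approx -1709.6$)
$- 21 M = \left(-21\right) \left(- \frac{22225}{13}\right) = \frac{466725}{13}$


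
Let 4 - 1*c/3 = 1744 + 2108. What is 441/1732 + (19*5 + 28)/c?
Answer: 406489/1666184 ≈ 0.24396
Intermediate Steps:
c = -11544 (c = 12 - 3*(1744 + 2108) = 12 - 3*3852 = 12 - 11556 = -11544)
441/1732 + (19*5 + 28)/c = 441/1732 + (19*5 + 28)/(-11544) = 441*(1/1732) + (95 + 28)*(-1/11544) = 441/1732 + 123*(-1/11544) = 441/1732 - 41/3848 = 406489/1666184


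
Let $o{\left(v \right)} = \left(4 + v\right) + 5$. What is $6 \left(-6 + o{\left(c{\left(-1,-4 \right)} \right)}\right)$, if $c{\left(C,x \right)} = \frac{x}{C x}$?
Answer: $12$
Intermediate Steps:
$c{\left(C,x \right)} = \frac{1}{C}$ ($c{\left(C,x \right)} = x \frac{1}{C x} = \frac{1}{C}$)
$o{\left(v \right)} = 9 + v$
$6 \left(-6 + o{\left(c{\left(-1,-4 \right)} \right)}\right) = 6 \left(-6 + \left(9 + \frac{1}{-1}\right)\right) = 6 \left(-6 + \left(9 - 1\right)\right) = 6 \left(-6 + 8\right) = 6 \cdot 2 = 12$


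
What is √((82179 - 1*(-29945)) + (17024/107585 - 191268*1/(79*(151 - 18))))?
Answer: 4*√182714717369948386065/161485085 ≈ 334.82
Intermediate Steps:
√((82179 - 1*(-29945)) + (17024/107585 - 191268*1/(79*(151 - 18)))) = √((82179 + 29945) + (17024*(1/107585) - 191268/(133*79))) = √(112124 + (17024/107585 - 191268/10507)) = √(112124 + (17024/107585 - 191268*1/10507)) = √(112124 + (17024/107585 - 27324/1501)) = √(112124 - 2914099516/161485085) = √(18103439571024/161485085) = 4*√182714717369948386065/161485085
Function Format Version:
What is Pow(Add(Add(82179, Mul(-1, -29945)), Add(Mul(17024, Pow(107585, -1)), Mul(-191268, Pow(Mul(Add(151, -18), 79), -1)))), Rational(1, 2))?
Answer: Mul(Rational(4, 161485085), Pow(182714717369948386065, Rational(1, 2))) ≈ 334.82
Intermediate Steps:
Pow(Add(Add(82179, Mul(-1, -29945)), Add(Mul(17024, Pow(107585, -1)), Mul(-191268, Pow(Mul(Add(151, -18), 79), -1)))), Rational(1, 2)) = Pow(Add(Add(82179, 29945), Add(Mul(17024, Rational(1, 107585)), Mul(-191268, Pow(Mul(133, 79), -1)))), Rational(1, 2)) = Pow(Add(112124, Add(Rational(17024, 107585), Mul(-191268, Pow(10507, -1)))), Rational(1, 2)) = Pow(Add(112124, Add(Rational(17024, 107585), Mul(-191268, Rational(1, 10507)))), Rational(1, 2)) = Pow(Add(112124, Add(Rational(17024, 107585), Rational(-27324, 1501))), Rational(1, 2)) = Pow(Add(112124, Rational(-2914099516, 161485085)), Rational(1, 2)) = Pow(Rational(18103439571024, 161485085), Rational(1, 2)) = Mul(Rational(4, 161485085), Pow(182714717369948386065, Rational(1, 2)))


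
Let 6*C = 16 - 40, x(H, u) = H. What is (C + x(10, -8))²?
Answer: 36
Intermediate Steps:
C = -4 (C = (16 - 40)/6 = (⅙)*(-24) = -4)
(C + x(10, -8))² = (-4 + 10)² = 6² = 36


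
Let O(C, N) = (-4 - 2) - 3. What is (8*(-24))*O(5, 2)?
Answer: 1728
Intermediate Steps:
O(C, N) = -9 (O(C, N) = -6 - 3 = -9)
(8*(-24))*O(5, 2) = (8*(-24))*(-9) = -192*(-9) = 1728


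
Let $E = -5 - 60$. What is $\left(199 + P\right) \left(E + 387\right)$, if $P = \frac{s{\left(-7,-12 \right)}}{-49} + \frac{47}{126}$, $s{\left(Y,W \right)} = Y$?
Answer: $\frac{578197}{9} \approx 64244.0$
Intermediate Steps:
$E = -65$ ($E = -5 - 60 = -65$)
$P = \frac{65}{126}$ ($P = - \frac{7}{-49} + \frac{47}{126} = \left(-7\right) \left(- \frac{1}{49}\right) + 47 \cdot \frac{1}{126} = \frac{1}{7} + \frac{47}{126} = \frac{65}{126} \approx 0.51587$)
$\left(199 + P\right) \left(E + 387\right) = \left(199 + \frac{65}{126}\right) \left(-65 + 387\right) = \frac{25139}{126} \cdot 322 = \frac{578197}{9}$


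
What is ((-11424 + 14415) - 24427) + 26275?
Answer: 4839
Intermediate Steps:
((-11424 + 14415) - 24427) + 26275 = (2991 - 24427) + 26275 = -21436 + 26275 = 4839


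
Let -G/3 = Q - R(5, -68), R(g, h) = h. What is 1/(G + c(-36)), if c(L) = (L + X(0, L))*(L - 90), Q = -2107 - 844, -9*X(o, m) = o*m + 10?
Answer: 1/13325 ≈ 7.5047e-5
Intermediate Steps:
X(o, m) = -10/9 - m*o/9 (X(o, m) = -(o*m + 10)/9 = -(m*o + 10)/9 = -(10 + m*o)/9 = -10/9 - m*o/9)
Q = -2951
c(L) = (-90 + L)*(-10/9 + L) (c(L) = (L + (-10/9 - ⅑*L*0))*(L - 90) = (L + (-10/9 + 0))*(-90 + L) = (L - 10/9)*(-90 + L) = (-10/9 + L)*(-90 + L) = (-90 + L)*(-10/9 + L))
G = 8649 (G = -3*(-2951 - 1*(-68)) = -3*(-2951 + 68) = -3*(-2883) = 8649)
1/(G + c(-36)) = 1/(8649 + (100 + (-36)² - 820/9*(-36))) = 1/(8649 + (100 + 1296 + 3280)) = 1/(8649 + 4676) = 1/13325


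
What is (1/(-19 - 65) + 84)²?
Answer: 49773025/7056 ≈ 7054.0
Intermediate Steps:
(1/(-19 - 65) + 84)² = (1/(-84) + 84)² = (-1/84 + 84)² = (7055/84)² = 49773025/7056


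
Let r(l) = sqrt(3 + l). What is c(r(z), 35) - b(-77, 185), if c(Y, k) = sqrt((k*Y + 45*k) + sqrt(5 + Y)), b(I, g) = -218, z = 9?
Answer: 218 + sqrt(1575 + sqrt(5 + 2*sqrt(3)) + 70*sqrt(3)) ≈ 259.22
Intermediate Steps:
c(Y, k) = sqrt(sqrt(5 + Y) + 45*k + Y*k) (c(Y, k) = sqrt((Y*k + 45*k) + sqrt(5 + Y)) = sqrt((45*k + Y*k) + sqrt(5 + Y)) = sqrt(sqrt(5 + Y) + 45*k + Y*k))
c(r(z), 35) - b(-77, 185) = sqrt(sqrt(5 + sqrt(3 + 9)) + 45*35 + sqrt(3 + 9)*35) - 1*(-218) = sqrt(sqrt(5 + sqrt(12)) + 1575 + sqrt(12)*35) + 218 = sqrt(sqrt(5 + 2*sqrt(3)) + 1575 + (2*sqrt(3))*35) + 218 = sqrt(sqrt(5 + 2*sqrt(3)) + 1575 + 70*sqrt(3)) + 218 = sqrt(1575 + sqrt(5 + 2*sqrt(3)) + 70*sqrt(3)) + 218 = 218 + sqrt(1575 + sqrt(5 + 2*sqrt(3)) + 70*sqrt(3))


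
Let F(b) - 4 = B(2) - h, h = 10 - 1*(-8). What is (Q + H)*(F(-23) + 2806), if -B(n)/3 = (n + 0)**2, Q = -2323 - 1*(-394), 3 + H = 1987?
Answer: 152900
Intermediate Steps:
H = 1984 (H = -3 + 1987 = 1984)
Q = -1929 (Q = -2323 + 394 = -1929)
B(n) = -3*n**2 (B(n) = -3*(n + 0)**2 = -3*n**2)
h = 18 (h = 10 + 8 = 18)
F(b) = -26 (F(b) = 4 + (-3*2**2 - 1*18) = 4 + (-3*4 - 18) = 4 + (-12 - 18) = 4 - 30 = -26)
(Q + H)*(F(-23) + 2806) = (-1929 + 1984)*(-26 + 2806) = 55*2780 = 152900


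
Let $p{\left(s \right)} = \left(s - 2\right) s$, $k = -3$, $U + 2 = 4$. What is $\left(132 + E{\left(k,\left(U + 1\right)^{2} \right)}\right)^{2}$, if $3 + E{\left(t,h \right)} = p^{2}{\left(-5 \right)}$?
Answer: $1833316$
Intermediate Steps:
$U = 2$ ($U = -2 + 4 = 2$)
$p{\left(s \right)} = s \left(-2 + s\right)$ ($p{\left(s \right)} = \left(-2 + s\right) s = s \left(-2 + s\right)$)
$E{\left(t,h \right)} = 1222$ ($E{\left(t,h \right)} = -3 + \left(- 5 \left(-2 - 5\right)\right)^{2} = -3 + \left(\left(-5\right) \left(-7\right)\right)^{2} = -3 + 35^{2} = -3 + 1225 = 1222$)
$\left(132 + E{\left(k,\left(U + 1\right)^{2} \right)}\right)^{2} = \left(132 + 1222\right)^{2} = 1354^{2} = 1833316$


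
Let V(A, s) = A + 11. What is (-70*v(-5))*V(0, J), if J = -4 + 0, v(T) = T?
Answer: 3850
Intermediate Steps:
J = -4
V(A, s) = 11 + A
(-70*v(-5))*V(0, J) = (-70*(-5))*(11 + 0) = 350*11 = 3850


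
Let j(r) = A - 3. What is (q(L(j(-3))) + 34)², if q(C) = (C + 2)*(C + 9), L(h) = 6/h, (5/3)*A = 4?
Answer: 1764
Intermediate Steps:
A = 12/5 (A = (⅗)*4 = 12/5 ≈ 2.4000)
j(r) = -⅗ (j(r) = 12/5 - 3 = -⅗)
q(C) = (2 + C)*(9 + C)
(q(L(j(-3))) + 34)² = ((18 + (6/(-⅗))² + 11*(6/(-⅗))) + 34)² = ((18 + (6*(-5/3))² + 11*(6*(-5/3))) + 34)² = ((18 + (-10)² + 11*(-10)) + 34)² = ((18 + 100 - 110) + 34)² = (8 + 34)² = 42² = 1764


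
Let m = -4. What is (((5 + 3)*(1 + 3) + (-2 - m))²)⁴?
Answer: 1785793904896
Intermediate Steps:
(((5 + 3)*(1 + 3) + (-2 - m))²)⁴ = (((5 + 3)*(1 + 3) + (-2 - 1*(-4)))²)⁴ = ((8*4 + (-2 + 4))²)⁴ = ((32 + 2)²)⁴ = (34²)⁴ = 1156⁴ = 1785793904896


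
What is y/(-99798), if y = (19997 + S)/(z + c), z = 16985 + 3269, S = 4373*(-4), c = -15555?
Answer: -835/156316934 ≈ -5.3417e-6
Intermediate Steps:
S = -17492
z = 20254
y = 2505/4699 (y = (19997 - 17492)/(20254 - 15555) = 2505/4699 ≈ 0.53309)
y/(-99798) = (2505/4699)/(-99798) = (2505/4699)*(-1/99798) = -835/156316934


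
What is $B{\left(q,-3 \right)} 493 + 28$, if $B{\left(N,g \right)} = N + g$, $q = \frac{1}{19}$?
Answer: $- \frac{27076}{19} \approx -1425.1$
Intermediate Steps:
$q = \frac{1}{19} \approx 0.052632$
$B{\left(q,-3 \right)} 493 + 28 = \left(\frac{1}{19} - 3\right) 493 + 28 = \left(- \frac{56}{19}\right) 493 + 28 = - \frac{27608}{19} + 28 = - \frac{27076}{19}$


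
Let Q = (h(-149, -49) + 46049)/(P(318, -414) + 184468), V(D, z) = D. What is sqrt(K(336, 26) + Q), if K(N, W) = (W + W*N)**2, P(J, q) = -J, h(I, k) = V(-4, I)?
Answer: sqrt(104138168843059070)/36830 ≈ 8762.0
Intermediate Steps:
h(I, k) = -4
Q = 9209/36830 (Q = (-4 + 46049)/(-1*318 + 184468) = 46045/(-318 + 184468) = 46045/184150 = 46045*(1/184150) = 9209/36830 ≈ 0.25004)
K(N, W) = (W + N*W)**2
sqrt(K(336, 26) + Q) = sqrt(26**2*(1 + 336)**2 + 9209/36830) = sqrt(676*337**2 + 9209/36830) = sqrt(676*113569 + 9209/36830) = sqrt(76772644 + 9209/36830) = sqrt(2827536487729/36830) = sqrt(104138168843059070)/36830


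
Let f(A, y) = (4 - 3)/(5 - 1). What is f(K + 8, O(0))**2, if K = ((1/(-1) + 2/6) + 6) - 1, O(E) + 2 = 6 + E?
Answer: 1/16 ≈ 0.062500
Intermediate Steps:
O(E) = 4 + E (O(E) = -2 + (6 + E) = 4 + E)
K = 13/3 (K = ((1*(-1) + 2*(1/6)) + 6) - 1 = ((-1 + 1/3) + 6) - 1 = (-2/3 + 6) - 1 = 16/3 - 1 = 13/3 ≈ 4.3333)
f(A, y) = 1/4
f(K + 8, O(0))**2 = (1/4)**2 = 1/16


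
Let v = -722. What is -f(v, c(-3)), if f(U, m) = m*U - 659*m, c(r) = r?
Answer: -4143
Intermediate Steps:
f(U, m) = -659*m + U*m (f(U, m) = U*m - 659*m = -659*m + U*m)
-f(v, c(-3)) = -(-3)*(-659 - 722) = -(-3)*(-1381) = -1*4143 = -4143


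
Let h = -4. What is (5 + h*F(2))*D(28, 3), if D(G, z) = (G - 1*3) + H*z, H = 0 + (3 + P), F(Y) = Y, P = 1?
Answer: -111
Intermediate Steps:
H = 4 (H = 0 + (3 + 1) = 0 + 4 = 4)
D(G, z) = -3 + G + 4*z (D(G, z) = (G - 1*3) + 4*z = (G - 3) + 4*z = (-3 + G) + 4*z = -3 + G + 4*z)
(5 + h*F(2))*D(28, 3) = (5 - 4*2)*(-3 + 28 + 4*3) = (5 - 8)*(-3 + 28 + 12) = -3*37 = -111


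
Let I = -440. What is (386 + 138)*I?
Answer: -230560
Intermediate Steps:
(386 + 138)*I = (386 + 138)*(-440) = 524*(-440) = -230560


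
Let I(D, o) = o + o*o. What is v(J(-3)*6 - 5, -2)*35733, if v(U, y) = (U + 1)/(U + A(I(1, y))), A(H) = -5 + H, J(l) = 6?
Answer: 285864/7 ≈ 40838.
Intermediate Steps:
I(D, o) = o + o²
v(U, y) = (1 + U)/(-5 + U + y*(1 + y)) (v(U, y) = (U + 1)/(U + (-5 + y*(1 + y))) = (1 + U)/(-5 + U + y*(1 + y)))
v(J(-3)*6 - 5, -2)*35733 = ((1 + (6*6 - 5))/(-5 + (6*6 - 5) - 2*(1 - 2)))*35733 = ((1 + (36 - 5))/(-5 + (36 - 5) - 2*(-1)))*35733 = ((1 + 31)/(-5 + 31 + 2))*35733 = (32/28)*35733 = ((1/28)*32)*35733 = (8/7)*35733 = 285864/7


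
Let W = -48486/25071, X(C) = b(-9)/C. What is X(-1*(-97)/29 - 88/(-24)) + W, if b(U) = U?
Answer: -268891/83570 ≈ -3.2176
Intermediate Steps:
X(C) = -9/C
W = -16162/8357 (W = -48486*1/25071 = -16162/8357 ≈ -1.9339)
X(-1*(-97)/29 - 88/(-24)) + W = -9/(-1*(-97)/29 - 88/(-24)) - 16162/8357 = -9/(97*(1/29) - 88*(-1/24)) - 16162/8357 = -9/(97/29 + 11/3) - 16162/8357 = -9/610/87 - 16162/8357 = -9*87/610 - 16162/8357 = -783/610 - 16162/8357 = -268891/83570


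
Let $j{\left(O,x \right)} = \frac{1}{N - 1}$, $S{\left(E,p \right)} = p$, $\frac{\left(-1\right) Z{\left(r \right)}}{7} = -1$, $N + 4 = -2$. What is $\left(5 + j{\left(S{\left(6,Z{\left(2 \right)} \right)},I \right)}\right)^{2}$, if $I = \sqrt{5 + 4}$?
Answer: $\frac{1156}{49} \approx 23.592$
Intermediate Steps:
$N = -6$ ($N = -4 - 2 = -6$)
$Z{\left(r \right)} = 7$ ($Z{\left(r \right)} = \left(-7\right) \left(-1\right) = 7$)
$I = 3$ ($I = \sqrt{9} = 3$)
$j{\left(O,x \right)} = - \frac{1}{7}$ ($j{\left(O,x \right)} = \frac{1}{-6 - 1} = \frac{1}{-7} = - \frac{1}{7}$)
$\left(5 + j{\left(S{\left(6,Z{\left(2 \right)} \right)},I \right)}\right)^{2} = \left(5 - \frac{1}{7}\right)^{2} = \left(\frac{34}{7}\right)^{2} = \frac{1156}{49}$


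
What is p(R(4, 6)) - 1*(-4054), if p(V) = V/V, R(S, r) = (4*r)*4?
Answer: 4055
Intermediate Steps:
R(S, r) = 16*r
p(V) = 1
p(R(4, 6)) - 1*(-4054) = 1 - 1*(-4054) = 1 + 4054 = 4055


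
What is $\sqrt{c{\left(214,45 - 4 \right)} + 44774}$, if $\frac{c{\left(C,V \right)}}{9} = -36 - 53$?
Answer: $\sqrt{43973} \approx 209.7$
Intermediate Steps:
$c{\left(C,V \right)} = -801$ ($c{\left(C,V \right)} = 9 \left(-36 - 53\right) = 9 \left(-89\right) = -801$)
$\sqrt{c{\left(214,45 - 4 \right)} + 44774} = \sqrt{-801 + 44774} = \sqrt{43973}$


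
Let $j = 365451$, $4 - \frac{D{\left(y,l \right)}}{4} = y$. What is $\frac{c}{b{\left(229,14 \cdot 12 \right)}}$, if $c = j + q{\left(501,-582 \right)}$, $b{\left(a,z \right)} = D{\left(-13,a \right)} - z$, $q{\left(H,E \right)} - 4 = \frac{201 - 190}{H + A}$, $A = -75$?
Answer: $- \frac{155683841}{42600} \approx -3654.6$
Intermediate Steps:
$D{\left(y,l \right)} = 16 - 4 y$
$q{\left(H,E \right)} = 4 + \frac{11}{-75 + H}$ ($q{\left(H,E \right)} = 4 + \frac{201 - 190}{H - 75} = 4 + \frac{11}{-75 + H}$)
$b{\left(a,z \right)} = 68 - z$ ($b{\left(a,z \right)} = \left(16 - -52\right) - z = \left(16 + 52\right) - z = 68 - z$)
$c = \frac{155683841}{426}$ ($c = 365451 + \frac{-289 + 4 \cdot 501}{-75 + 501} = 365451 + \frac{-289 + 2004}{426} = 365451 + \frac{1}{426} \cdot 1715 = 365451 + \frac{1715}{426} = \frac{155683841}{426} \approx 3.6546 \cdot 10^{5}$)
$\frac{c}{b{\left(229,14 \cdot 12 \right)}} = \frac{155683841}{426 \left(68 - 14 \cdot 12\right)} = \frac{155683841}{426 \left(68 - 168\right)} = \frac{155683841}{426 \left(-100\right)} = \frac{155683841}{426} \left(- \frac{1}{100}\right) = - \frac{155683841}{42600}$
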